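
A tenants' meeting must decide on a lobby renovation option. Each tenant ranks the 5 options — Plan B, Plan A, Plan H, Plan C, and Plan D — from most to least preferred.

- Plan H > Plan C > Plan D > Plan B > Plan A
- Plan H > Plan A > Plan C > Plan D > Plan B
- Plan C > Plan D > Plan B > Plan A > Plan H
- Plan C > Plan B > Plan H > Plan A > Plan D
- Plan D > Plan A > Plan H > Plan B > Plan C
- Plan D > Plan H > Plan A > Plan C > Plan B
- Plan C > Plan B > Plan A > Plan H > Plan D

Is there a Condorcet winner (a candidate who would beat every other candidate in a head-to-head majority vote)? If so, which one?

Plan H

Head-to-head results (7 voters total):
Plan B vs Plan A: Plan B wins 4–3.
Plan B vs Plan H: Plan H wins 4–3.
Plan B vs Plan C: Plan C wins 6–1.
Plan B vs Plan D: Plan D wins 5–2.
Plan A vs Plan H: Plan H wins 4–3.
Plan A vs Plan C: Plan C wins 4–3.
Plan A vs Plan D: Plan D wins 4–3.
Plan H vs Plan C: Plan H wins 4–3.
Plan H vs Plan D: Plan H wins 4–3.
Plan C vs Plan D: Plan C wins 5–2.
Plan H beats each rival — Plan B (4–3), Plan A (4–3), Plan C (4–3), Plan D (4–3) — so Plan H is the Condorcet winner.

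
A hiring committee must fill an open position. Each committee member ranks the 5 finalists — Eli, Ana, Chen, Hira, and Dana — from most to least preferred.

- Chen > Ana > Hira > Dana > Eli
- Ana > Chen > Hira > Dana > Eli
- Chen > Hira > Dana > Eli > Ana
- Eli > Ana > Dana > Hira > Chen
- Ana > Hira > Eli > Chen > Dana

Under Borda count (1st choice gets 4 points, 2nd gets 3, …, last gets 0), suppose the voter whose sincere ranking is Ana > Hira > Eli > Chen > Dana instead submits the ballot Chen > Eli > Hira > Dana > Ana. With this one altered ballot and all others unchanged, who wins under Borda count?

Borda totals with the altered ballot: Eli 8, Ana 10, Chen 15, Hira 10, Dana 7.
The switch changes the winner from Ana to Chen.

Chen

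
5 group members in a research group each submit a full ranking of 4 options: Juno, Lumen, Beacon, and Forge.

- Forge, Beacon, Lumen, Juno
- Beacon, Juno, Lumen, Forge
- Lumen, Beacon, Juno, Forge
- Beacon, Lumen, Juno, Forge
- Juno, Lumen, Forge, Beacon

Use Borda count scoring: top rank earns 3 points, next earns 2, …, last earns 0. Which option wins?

Beacon

Borda scores:
  Juno: 0 + 2 + 1 + 1 + 3 = 7
  Lumen: 1 + 1 + 3 + 2 + 2 = 9
  Beacon: 2 + 3 + 2 + 3 + 0 = 10
  Forge: 3 + 0 + 0 + 0 + 1 = 4
Beacon has the highest total.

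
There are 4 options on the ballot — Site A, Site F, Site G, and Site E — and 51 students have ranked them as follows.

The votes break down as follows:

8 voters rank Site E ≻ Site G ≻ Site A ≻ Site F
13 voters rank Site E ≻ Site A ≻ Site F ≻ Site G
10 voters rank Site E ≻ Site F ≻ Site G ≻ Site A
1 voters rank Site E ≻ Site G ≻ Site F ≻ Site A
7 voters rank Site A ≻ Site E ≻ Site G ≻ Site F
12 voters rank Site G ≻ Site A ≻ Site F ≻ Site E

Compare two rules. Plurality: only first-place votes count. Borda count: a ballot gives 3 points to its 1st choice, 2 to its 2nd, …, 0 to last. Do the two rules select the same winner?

Plurality first-place counts: Site A 7, Site F 0, Site G 12, Site E 32 → Site E.
Borda totals: Site A 79, Site F 46, Site G 71, Site E 110 → Site E.
The two rules agree on Site E.

Yes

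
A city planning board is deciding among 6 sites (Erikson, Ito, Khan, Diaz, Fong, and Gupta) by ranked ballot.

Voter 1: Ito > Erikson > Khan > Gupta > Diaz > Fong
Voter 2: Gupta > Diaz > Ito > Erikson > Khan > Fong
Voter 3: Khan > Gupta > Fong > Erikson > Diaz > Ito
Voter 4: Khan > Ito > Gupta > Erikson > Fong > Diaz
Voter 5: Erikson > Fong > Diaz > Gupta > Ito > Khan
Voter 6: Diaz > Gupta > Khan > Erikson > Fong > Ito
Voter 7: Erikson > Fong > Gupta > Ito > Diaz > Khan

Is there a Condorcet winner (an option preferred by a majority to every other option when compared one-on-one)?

Head-to-head results (7 voters total):
Erikson vs Ito: Erikson wins 4–3.
Erikson vs Khan: Erikson wins 4–3.
Erikson vs Diaz: Erikson wins 5–2.
Erikson vs Fong: Erikson wins 6–1.
Erikson vs Gupta: Gupta wins 4–3.
Ito vs Khan: Ito wins 4–3.
Ito vs Diaz: Diaz wins 4–3.
Ito vs Fong: Fong wins 4–3.
Ito vs Gupta: Gupta wins 5–2.
Khan vs Diaz: Diaz wins 4–3.
Khan vs Fong: Khan wins 5–2.
Khan vs Gupta: Gupta wins 4–3.
Diaz vs Fong: Fong wins 4–3.
Diaz vs Gupta: Gupta wins 5–2.
Fong vs Gupta: Gupta wins 5–2.
Gupta beats each rival — Erikson (4–3), Ito (5–2), Khan (4–3), Diaz (5–2), Fong (5–2) — so Gupta is the Condorcet winner.

Yes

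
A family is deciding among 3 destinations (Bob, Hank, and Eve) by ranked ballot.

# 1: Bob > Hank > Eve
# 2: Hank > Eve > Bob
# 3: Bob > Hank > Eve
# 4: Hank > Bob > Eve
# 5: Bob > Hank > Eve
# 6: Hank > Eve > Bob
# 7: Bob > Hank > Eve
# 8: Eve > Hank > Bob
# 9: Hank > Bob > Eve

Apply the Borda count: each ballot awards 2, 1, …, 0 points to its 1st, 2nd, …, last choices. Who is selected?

Hank

Borda scores:
  Bob: 2 + 0 + 2 + 1 + 2 + 0 + 2 + 0 + 1 = 10
  Hank: 1 + 2 + 1 + 2 + 1 + 2 + 1 + 1 + 2 = 13
  Eve: 0 + 1 + 0 + 0 + 0 + 1 + 0 + 2 + 0 = 4
Hank has the highest total.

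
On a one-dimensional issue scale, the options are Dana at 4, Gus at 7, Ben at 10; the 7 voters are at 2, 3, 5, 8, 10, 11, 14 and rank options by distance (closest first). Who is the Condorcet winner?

Gus

With single-peaked preferences on a line, the Condorcet winner is the candidate closest to the median voter.
The median voter (position 8) is closest to Gus at 7.
Check: Gus vs Ben — voters closer to Gus: 4 of 7.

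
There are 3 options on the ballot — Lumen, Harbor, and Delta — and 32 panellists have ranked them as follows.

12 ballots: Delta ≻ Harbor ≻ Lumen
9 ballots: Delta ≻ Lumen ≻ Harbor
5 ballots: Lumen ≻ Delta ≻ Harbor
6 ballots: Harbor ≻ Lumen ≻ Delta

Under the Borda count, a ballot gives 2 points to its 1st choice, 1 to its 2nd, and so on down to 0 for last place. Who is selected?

Borda scores:
  Lumen: 12·0 + 9·1 + 5·2 + 6·1 = 25
  Harbor: 12·1 + 9·0 + 5·0 + 6·2 = 24
  Delta: 12·2 + 9·2 + 5·1 + 6·0 = 47
Delta has the highest total.

Delta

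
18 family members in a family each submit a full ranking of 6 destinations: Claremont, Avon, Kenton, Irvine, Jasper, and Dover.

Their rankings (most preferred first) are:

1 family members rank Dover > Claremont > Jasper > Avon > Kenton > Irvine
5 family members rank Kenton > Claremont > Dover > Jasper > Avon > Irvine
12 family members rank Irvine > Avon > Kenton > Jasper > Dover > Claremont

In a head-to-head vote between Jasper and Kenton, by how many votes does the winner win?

Ballots ranking Jasper above Kenton: 1.
Ballots ranking Kenton above Jasper: 5+12 = 17.
Kenton wins 17–1, a margin of 16.

16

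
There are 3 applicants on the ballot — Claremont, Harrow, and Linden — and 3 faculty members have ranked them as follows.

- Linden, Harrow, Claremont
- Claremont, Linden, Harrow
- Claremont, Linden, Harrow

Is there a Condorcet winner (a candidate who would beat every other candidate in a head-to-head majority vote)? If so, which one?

Claremont

Head-to-head results (3 voters total):
Claremont vs Harrow: Claremont wins 2–1.
Claremont vs Linden: Claremont wins 2–1.
Harrow vs Linden: Linden wins 3–0.
Claremont beats each rival — Harrow (2–1), Linden (2–1) — so Claremont is the Condorcet winner.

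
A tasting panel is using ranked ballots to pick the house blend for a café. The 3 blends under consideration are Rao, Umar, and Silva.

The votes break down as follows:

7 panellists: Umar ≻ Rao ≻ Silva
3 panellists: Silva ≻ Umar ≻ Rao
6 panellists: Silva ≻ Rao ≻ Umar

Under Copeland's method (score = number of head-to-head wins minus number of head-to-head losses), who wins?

Pairwise results:
  Rao vs Umar: Umar wins 10–6.
  Rao vs Silva: Silva wins 9–7.
  Umar vs Silva: Silva wins 9–7.
Copeland scores (wins − losses):
  Rao: 0 − 2 = -2
  Umar: 1 − 1 = 0
  Silva: 2 − 0 = 2
Silva has the best Copeland score.

Silva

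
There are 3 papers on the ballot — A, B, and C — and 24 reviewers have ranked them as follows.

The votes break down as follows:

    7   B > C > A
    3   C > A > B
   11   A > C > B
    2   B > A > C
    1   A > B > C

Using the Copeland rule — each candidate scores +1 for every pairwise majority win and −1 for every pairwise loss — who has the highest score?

A

Pairwise results:
  A vs B: A wins 15–9.
  A vs C: A wins 14–10.
  B vs C: C wins 14–10.
Copeland scores (wins − losses):
  A: 2 − 0 = 2
  B: 0 − 2 = -2
  C: 1 − 1 = 0
A has the best Copeland score.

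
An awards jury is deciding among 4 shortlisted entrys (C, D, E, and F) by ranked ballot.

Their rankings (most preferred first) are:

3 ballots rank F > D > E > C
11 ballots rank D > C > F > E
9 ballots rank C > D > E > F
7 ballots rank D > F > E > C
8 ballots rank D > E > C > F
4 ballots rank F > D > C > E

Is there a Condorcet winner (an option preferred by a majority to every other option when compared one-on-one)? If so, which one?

Head-to-head results (42 voters total):
C vs D: D wins 33–9.
C vs E: C wins 24–18.
C vs F: C wins 28–14.
D vs E: D wins 42–0.
D vs F: D wins 35–7.
E vs F: F wins 25–17.
D beats each rival — C (33–9), E (42–0), F (35–7) — so D is the Condorcet winner.

D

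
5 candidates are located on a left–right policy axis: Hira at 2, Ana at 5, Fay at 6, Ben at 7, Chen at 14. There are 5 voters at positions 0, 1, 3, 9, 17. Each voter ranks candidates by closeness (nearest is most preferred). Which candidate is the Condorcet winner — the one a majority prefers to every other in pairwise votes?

With single-peaked preferences on a line, the Condorcet winner is the candidate closest to the median voter.
The median voter (position 3) is closest to Hira at 2.
Check: Hira vs Chen — voters closer to Hira: 3 of 5.

Hira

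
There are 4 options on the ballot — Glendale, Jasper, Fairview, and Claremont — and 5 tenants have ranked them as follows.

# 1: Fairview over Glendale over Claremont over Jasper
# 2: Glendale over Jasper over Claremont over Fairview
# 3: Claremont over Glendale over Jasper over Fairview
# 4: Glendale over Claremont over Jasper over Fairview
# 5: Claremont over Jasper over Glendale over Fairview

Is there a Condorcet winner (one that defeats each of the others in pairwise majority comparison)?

Yes

Head-to-head results (5 voters total):
Glendale vs Jasper: Glendale wins 4–1.
Glendale vs Fairview: Glendale wins 4–1.
Glendale vs Claremont: Glendale wins 3–2.
Jasper vs Fairview: Jasper wins 4–1.
Jasper vs Claremont: Claremont wins 4–1.
Fairview vs Claremont: Claremont wins 4–1.
Glendale beats each rival — Jasper (4–1), Fairview (4–1), Claremont (3–2) — so Glendale is the Condorcet winner.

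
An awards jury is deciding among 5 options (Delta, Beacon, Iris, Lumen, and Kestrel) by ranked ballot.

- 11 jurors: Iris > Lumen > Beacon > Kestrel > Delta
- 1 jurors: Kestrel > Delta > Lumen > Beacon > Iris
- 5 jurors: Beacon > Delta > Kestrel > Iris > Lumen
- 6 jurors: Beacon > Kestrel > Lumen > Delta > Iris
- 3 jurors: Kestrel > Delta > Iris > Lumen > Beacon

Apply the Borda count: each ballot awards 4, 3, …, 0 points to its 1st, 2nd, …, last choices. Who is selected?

Beacon

Borda scores:
  Delta: 11·0 + 3 + 5·3 + 6·1 + 3·3 = 33
  Beacon: 11·2 + 1 + 5·4 + 6·4 + 3·0 = 67
  Iris: 11·4 + 0 + 5·1 + 6·0 + 3·2 = 55
  Lumen: 11·3 + 2 + 5·0 + 6·2 + 3·1 = 50
  Kestrel: 11·1 + 4 + 5·2 + 6·3 + 3·4 = 55
Beacon has the highest total.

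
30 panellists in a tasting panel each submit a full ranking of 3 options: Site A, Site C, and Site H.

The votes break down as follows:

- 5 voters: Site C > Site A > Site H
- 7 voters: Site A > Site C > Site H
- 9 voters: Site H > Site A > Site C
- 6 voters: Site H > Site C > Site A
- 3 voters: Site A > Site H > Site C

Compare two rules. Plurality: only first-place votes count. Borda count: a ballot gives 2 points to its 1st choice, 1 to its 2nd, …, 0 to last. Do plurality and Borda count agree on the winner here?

No

Plurality first-place counts: Site A 10, Site C 5, Site H 15 → Site H.
Borda totals: Site A 34, Site C 23, Site H 33 → Site A.
The two rules disagree: plurality picks Site H, Borda picks Site A.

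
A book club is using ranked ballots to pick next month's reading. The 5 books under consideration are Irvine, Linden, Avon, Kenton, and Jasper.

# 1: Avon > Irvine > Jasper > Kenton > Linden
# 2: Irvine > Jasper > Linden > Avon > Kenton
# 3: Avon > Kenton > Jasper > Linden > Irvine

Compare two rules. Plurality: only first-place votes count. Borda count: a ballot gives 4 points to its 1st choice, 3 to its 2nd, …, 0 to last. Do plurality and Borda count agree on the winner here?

Yes

Plurality first-place counts: Irvine 1, Linden 0, Avon 2, Kenton 0, Jasper 0 → Avon.
Borda totals: Irvine 7, Linden 3, Avon 9, Kenton 4, Jasper 7 → Avon.
The two rules agree on Avon.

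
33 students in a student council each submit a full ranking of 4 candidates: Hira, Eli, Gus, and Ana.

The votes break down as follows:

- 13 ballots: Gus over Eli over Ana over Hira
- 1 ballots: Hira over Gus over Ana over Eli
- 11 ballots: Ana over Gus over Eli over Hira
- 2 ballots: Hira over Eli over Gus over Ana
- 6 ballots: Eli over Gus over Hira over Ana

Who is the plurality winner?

First-place vote totals:
  Hira: 3
  Eli: 6
  Gus: 13
  Ana: 11
Gus has the most first-place votes.

Gus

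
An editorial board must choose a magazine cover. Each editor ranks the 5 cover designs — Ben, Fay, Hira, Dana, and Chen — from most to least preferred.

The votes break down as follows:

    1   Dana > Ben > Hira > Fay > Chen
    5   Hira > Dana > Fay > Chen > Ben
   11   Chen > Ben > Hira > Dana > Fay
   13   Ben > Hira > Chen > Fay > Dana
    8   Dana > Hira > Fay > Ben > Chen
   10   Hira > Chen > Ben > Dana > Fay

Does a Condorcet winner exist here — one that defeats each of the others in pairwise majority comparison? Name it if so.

Head-to-head results (48 voters total):
Ben vs Fay: Ben wins 35–13.
Ben vs Hira: Ben wins 25–23.
Ben vs Dana: Ben wins 34–14.
Ben vs Chen: Chen wins 26–22.
Fay vs Hira: Hira wins 48–0.
Fay vs Dana: Dana wins 35–13.
Fay vs Chen: Chen wins 34–14.
Hira vs Dana: Hira wins 39–9.
Hira vs Chen: Hira wins 37–11.
Dana vs Chen: Chen wins 34–14.
No candidate beats all others: Ben beats Hira beats Chen beats Ben, a majority cycle.

No Condorcet winner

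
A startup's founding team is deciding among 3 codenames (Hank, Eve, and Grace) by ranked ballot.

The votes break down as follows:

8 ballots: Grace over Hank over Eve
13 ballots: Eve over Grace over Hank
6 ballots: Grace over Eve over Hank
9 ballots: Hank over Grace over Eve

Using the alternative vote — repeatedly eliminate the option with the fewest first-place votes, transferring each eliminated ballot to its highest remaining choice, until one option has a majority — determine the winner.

Round 1: Grace 14, Eve 13, Hank 9. Hank has the fewest and is eliminated.
Round 2: Grace 23, Eve 13. Grace has a majority.

Grace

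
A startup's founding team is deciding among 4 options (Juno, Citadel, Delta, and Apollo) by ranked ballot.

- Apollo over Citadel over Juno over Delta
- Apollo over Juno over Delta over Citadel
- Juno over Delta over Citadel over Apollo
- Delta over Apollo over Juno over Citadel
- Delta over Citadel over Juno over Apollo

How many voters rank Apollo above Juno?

Ballots ranking Apollo above Juno: 3.
Ballots ranking Juno above Apollo: 2.
So 3 of 5 voters prefer Apollo to Juno.

3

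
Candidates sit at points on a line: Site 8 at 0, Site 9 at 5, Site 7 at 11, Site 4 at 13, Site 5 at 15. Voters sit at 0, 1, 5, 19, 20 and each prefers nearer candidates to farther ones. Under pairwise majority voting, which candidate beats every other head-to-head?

Site 9

With single-peaked preferences on a line, the Condorcet winner is the candidate closest to the median voter.
The median voter (position 5) is closest to Site 9 at 5.
Check: Site 9 vs Site 5 — voters closer to Site 9: 3 of 5.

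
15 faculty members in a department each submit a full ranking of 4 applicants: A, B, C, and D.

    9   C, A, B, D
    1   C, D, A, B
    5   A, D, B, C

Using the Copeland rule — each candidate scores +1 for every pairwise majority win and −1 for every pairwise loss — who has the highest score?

Pairwise results:
  A vs B: A wins 15–0.
  A vs C: C wins 10–5.
  A vs D: A wins 14–1.
  B vs C: C wins 10–5.
  B vs D: B wins 9–6.
  C vs D: C wins 10–5.
Copeland scores (wins − losses):
  A: 2 − 1 = 1
  B: 1 − 2 = -1
  C: 3 − 0 = 3
  D: 0 − 3 = -3
C has the best Copeland score.

C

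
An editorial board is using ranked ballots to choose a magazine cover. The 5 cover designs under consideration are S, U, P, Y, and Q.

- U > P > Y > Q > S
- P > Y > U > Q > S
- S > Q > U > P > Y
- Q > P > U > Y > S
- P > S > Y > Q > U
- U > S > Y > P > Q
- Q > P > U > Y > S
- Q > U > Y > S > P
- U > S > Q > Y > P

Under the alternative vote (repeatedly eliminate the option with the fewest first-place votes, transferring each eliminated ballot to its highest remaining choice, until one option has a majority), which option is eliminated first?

Round 1: U 3, Q 3, P 2, S 1, Y 0. Y has the fewest and is eliminated.
Round 2: U 3, Q 3, P 2, S 1. S has the fewest and is eliminated.
Round 3: Q 4, U 3, P 2. P has the fewest and is eliminated.
Round 4: Q 5, U 4. Q has a majority.

Y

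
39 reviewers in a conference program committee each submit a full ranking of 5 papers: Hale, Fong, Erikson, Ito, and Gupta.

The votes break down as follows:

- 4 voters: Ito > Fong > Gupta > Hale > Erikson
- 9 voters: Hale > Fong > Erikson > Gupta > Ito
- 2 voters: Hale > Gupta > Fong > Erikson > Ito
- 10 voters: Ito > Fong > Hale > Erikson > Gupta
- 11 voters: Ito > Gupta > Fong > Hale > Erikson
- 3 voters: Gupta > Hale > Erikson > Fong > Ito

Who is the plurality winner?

First-place vote totals:
  Hale: 11
  Fong: 0
  Erikson: 0
  Ito: 25
  Gupta: 3
Ito has the most first-place votes.

Ito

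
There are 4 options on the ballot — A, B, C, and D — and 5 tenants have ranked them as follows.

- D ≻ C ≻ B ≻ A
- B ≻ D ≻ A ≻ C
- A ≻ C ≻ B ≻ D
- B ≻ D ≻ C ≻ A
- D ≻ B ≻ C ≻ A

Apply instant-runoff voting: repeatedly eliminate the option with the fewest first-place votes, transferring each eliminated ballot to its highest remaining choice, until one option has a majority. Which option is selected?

Round 1: B 2, D 2, A 1, C 0. C has the fewest and is eliminated.
Round 2: B 2, D 2, A 1. A has the fewest and is eliminated.
Round 3: B 3, D 2. B has a majority.

B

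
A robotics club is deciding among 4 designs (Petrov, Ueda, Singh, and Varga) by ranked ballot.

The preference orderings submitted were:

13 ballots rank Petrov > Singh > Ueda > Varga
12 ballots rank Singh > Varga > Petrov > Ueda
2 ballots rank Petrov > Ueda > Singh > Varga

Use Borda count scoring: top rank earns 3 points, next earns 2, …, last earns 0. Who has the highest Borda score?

Borda scores:
  Petrov: 13·3 + 12·1 + 2·3 = 57
  Ueda: 13·1 + 12·0 + 2·2 = 17
  Singh: 13·2 + 12·3 + 2·1 = 64
  Varga: 13·0 + 12·2 + 2·0 = 24
Singh has the highest total.

Singh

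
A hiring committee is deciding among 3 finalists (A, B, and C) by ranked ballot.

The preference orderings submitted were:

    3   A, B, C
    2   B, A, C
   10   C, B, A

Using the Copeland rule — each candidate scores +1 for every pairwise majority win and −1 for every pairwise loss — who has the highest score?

Pairwise results:
  A vs B: B wins 12–3.
  A vs C: C wins 10–5.
  B vs C: C wins 10–5.
Copeland scores (wins − losses):
  A: 0 − 2 = -2
  B: 1 − 1 = 0
  C: 2 − 0 = 2
C has the best Copeland score.

C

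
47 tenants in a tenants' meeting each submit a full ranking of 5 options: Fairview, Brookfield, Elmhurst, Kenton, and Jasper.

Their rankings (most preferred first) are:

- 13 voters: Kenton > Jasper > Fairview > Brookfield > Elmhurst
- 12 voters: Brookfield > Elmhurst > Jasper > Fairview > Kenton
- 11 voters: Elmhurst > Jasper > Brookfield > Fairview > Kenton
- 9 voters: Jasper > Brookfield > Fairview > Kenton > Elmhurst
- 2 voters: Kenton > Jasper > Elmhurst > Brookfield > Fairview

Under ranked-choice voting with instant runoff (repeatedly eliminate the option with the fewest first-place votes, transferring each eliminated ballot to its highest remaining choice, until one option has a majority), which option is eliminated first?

Round 1: Kenton 15, Brookfield 12, Elmhurst 11, Jasper 9, Fairview 0. Fairview has the fewest and is eliminated.
Round 2: Kenton 15, Brookfield 12, Elmhurst 11, Jasper 9. Jasper has the fewest and is eliminated.
Round 3: Brookfield 21, Kenton 15, Elmhurst 11. Elmhurst has the fewest and is eliminated.
Round 4: Brookfield 32, Kenton 15. Brookfield has a majority.

Fairview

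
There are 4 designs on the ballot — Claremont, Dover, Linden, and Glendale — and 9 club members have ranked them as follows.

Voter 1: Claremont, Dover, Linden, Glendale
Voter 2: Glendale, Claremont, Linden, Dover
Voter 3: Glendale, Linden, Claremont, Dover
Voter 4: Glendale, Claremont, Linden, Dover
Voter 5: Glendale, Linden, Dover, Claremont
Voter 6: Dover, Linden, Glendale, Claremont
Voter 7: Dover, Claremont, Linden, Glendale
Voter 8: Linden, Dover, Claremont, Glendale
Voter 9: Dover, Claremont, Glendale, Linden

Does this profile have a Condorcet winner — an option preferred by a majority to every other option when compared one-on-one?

Head-to-head results (9 voters total):
Claremont vs Dover: Dover wins 5–4.
Claremont vs Linden: Claremont wins 5–4.
Claremont vs Glendale: Glendale wins 5–4.
Dover vs Linden: Linden wins 5–4.
Dover vs Glendale: Dover wins 5–4.
Linden vs Glendale: Glendale wins 5–4.
No candidate beats all others: Claremont beats Linden beats Dover beats Claremont, a majority cycle.

No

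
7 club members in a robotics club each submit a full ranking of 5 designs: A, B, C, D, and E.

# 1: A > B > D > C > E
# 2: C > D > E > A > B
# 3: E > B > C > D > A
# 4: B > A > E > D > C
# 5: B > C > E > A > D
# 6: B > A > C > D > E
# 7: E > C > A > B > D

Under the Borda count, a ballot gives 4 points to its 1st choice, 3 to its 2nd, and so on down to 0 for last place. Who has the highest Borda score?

Borda scores:
  A: 4 + 1 + 0 + 3 + 1 + 3 + 2 = 14
  B: 3 + 0 + 3 + 4 + 4 + 4 + 1 = 19
  C: 1 + 4 + 2 + 0 + 3 + 2 + 3 = 15
  D: 2 + 3 + 1 + 1 + 0 + 1 + 0 = 8
  E: 0 + 2 + 4 + 2 + 2 + 0 + 4 = 14
B has the highest total.

B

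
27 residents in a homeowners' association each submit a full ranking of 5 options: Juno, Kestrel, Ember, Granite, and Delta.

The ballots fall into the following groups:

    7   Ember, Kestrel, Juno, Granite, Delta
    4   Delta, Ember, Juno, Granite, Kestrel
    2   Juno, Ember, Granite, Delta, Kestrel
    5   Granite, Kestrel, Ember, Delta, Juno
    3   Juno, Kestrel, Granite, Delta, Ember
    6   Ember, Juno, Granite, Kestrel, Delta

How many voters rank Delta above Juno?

9

Ballots ranking Delta above Juno: 4+5 = 9.
Ballots ranking Juno above Delta: 7+2+3+6 = 18.
So 9 of 27 voters prefer Delta to Juno.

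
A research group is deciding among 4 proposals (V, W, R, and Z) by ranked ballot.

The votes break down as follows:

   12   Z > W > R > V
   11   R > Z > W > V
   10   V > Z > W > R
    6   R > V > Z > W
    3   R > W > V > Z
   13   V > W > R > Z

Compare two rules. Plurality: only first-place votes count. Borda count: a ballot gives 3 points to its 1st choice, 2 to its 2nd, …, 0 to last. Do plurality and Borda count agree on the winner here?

Plurality first-place counts: V 23, W 0, R 20, Z 12 → V.
Borda totals: V 84, W 77, R 85, Z 84 → R.
The two rules disagree: plurality picks V, Borda picks R.

No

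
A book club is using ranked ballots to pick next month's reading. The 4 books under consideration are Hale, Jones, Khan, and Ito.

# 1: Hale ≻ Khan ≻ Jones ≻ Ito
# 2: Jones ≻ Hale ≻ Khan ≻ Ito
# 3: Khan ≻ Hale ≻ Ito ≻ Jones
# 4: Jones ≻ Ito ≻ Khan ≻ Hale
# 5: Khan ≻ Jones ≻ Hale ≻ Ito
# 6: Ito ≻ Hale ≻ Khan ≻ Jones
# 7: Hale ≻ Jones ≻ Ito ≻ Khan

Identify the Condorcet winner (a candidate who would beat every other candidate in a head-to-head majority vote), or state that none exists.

Head-to-head results (7 voters total):
Hale vs Jones: Hale wins 4–3.
Hale vs Khan: Hale wins 4–3.
Hale vs Ito: Hale wins 5–2.
Jones vs Khan: Khan wins 4–3.
Jones vs Ito: Jones wins 5–2.
Khan vs Ito: Khan wins 4–3.
Hale beats each rival — Jones (4–3), Khan (4–3), Ito (5–2) — so Hale is the Condorcet winner.

Hale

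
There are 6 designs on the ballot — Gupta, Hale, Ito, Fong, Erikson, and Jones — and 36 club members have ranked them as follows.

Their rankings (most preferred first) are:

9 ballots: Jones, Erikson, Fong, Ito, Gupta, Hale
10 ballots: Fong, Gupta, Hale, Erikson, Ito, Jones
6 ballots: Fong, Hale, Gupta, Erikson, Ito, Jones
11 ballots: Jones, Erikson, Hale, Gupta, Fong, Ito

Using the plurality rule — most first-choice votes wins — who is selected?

Jones

First-place vote totals:
  Gupta: 0
  Hale: 0
  Ito: 0
  Fong: 16
  Erikson: 0
  Jones: 20
Jones has the most first-place votes.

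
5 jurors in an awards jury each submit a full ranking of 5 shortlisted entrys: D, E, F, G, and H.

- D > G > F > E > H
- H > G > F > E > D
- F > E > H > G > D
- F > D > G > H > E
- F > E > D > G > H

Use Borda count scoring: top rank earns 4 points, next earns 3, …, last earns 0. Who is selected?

Borda scores:
  D: 4 + 0 + 0 + 3 + 2 = 9
  E: 1 + 1 + 3 + 0 + 3 = 8
  F: 2 + 2 + 4 + 4 + 4 = 16
  G: 3 + 3 + 1 + 2 + 1 = 10
  H: 0 + 4 + 2 + 1 + 0 = 7
F has the highest total.

F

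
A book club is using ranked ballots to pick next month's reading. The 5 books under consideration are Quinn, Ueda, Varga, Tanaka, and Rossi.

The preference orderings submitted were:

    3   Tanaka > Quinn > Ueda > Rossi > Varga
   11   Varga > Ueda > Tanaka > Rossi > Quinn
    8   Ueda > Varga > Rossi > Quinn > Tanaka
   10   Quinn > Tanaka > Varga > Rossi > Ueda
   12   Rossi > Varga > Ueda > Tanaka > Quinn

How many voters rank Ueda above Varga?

Ballots ranking Ueda above Varga: 3+8 = 11.
Ballots ranking Varga above Ueda: 11+10+12 = 33.
So 11 of 44 voters prefer Ueda to Varga.

11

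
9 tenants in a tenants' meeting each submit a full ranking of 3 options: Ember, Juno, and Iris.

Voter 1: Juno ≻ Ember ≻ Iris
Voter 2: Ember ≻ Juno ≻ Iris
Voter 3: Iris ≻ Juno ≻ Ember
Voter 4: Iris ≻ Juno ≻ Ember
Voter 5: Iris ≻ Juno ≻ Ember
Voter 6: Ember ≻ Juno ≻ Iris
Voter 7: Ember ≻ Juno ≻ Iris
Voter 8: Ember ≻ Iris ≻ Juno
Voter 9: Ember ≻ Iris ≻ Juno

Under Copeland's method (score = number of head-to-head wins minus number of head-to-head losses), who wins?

Ember

Pairwise results:
  Ember vs Juno: Ember wins 5–4.
  Ember vs Iris: Ember wins 6–3.
  Juno vs Iris: Iris wins 5–4.
Copeland scores (wins − losses):
  Ember: 2 − 0 = 2
  Juno: 0 − 2 = -2
  Iris: 1 − 1 = 0
Ember has the best Copeland score.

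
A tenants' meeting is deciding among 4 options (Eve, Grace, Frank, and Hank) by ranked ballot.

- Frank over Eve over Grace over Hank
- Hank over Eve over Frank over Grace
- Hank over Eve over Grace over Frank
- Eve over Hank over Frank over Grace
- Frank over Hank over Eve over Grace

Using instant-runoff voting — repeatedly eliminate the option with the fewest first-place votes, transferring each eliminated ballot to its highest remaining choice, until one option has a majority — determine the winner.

Hank

Round 1: Frank 2, Hank 2, Eve 1, Grace 0. Grace has the fewest and is eliminated.
Round 2: Frank 2, Hank 2, Eve 1. Eve has the fewest and is eliminated.
Round 3: Hank 3, Frank 2. Hank has a majority.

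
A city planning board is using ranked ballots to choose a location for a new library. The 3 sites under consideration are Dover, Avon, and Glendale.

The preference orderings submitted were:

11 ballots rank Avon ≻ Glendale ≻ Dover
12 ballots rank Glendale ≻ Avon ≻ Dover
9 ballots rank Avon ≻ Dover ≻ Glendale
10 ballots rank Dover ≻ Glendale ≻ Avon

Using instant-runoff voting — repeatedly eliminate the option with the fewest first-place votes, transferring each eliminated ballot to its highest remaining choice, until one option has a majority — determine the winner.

Round 1: Avon 20, Glendale 12, Dover 10. Dover has the fewest and is eliminated.
Round 2: Glendale 22, Avon 20. Glendale has a majority.

Glendale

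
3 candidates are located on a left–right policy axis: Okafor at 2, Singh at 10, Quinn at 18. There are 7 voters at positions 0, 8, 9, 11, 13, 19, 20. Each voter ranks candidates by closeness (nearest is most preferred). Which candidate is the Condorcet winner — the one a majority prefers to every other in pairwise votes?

Singh

With single-peaked preferences on a line, the Condorcet winner is the candidate closest to the median voter.
The median voter (position 11) is closest to Singh at 10.
Check: Singh vs Okafor — voters closer to Singh: 6 of 7.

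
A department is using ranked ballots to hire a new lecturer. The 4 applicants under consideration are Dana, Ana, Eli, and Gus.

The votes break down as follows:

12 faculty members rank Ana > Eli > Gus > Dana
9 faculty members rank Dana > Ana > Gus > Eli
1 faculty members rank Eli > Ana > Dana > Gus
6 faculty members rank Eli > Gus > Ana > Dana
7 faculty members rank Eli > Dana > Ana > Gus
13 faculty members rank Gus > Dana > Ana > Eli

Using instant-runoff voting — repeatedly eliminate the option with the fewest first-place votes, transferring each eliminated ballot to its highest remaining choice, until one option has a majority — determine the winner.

Round 1: Eli 14, Gus 13, Ana 12, Dana 9. Dana has the fewest and is eliminated.
Round 2: Ana 21, Eli 14, Gus 13. Gus has the fewest and is eliminated.
Round 3: Ana 34, Eli 14. Ana has a majority.

Ana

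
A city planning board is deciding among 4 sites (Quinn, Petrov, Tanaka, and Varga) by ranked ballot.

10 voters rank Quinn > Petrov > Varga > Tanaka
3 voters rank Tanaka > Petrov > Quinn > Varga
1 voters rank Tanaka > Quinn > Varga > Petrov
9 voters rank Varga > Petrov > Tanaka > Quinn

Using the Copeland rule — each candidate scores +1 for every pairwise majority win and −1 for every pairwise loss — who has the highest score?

Pairwise results:
  Quinn vs Petrov: Petrov wins 12–11.
  Quinn vs Tanaka: Tanaka wins 13–10.
  Quinn vs Varga: Quinn wins 14–9.
  Petrov vs Tanaka: Petrov wins 19–4.
  Petrov vs Varga: Petrov wins 13–10.
  Tanaka vs Varga: Varga wins 19–4.
Copeland scores (wins − losses):
  Quinn: 1 − 2 = -1
  Petrov: 3 − 0 = 3
  Tanaka: 1 − 2 = -1
  Varga: 1 − 2 = -1
Petrov has the best Copeland score.

Petrov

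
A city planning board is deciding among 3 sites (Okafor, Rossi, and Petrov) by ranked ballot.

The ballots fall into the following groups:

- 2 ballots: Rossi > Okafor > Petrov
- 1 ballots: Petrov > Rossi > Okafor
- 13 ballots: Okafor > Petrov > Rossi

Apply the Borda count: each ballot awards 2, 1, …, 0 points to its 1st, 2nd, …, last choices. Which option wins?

Borda scores:
  Okafor: 2·1 + 0 + 13·2 = 28
  Rossi: 2·2 + 1 + 13·0 = 5
  Petrov: 2·0 + 2 + 13·1 = 15
Okafor has the highest total.

Okafor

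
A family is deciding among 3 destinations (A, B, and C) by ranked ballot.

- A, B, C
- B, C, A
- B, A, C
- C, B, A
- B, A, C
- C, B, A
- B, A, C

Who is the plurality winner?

First-place vote totals:
  A: 1
  B: 4
  C: 2
B has the most first-place votes.

B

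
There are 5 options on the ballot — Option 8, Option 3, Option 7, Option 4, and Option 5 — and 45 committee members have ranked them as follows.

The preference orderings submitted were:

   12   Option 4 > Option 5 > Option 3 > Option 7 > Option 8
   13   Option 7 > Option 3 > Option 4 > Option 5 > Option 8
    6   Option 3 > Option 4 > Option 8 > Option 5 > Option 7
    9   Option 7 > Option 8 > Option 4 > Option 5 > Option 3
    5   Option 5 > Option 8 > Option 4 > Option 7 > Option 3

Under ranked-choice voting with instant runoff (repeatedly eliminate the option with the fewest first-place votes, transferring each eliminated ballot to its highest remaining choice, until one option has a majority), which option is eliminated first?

Option 8

Round 1: Option 7 22, Option 4 12, Option 3 6, Option 5 5, Option 8 0. Option 8 has the fewest and is eliminated.
Round 2: Option 7 22, Option 4 12, Option 3 6, Option 5 5. Option 5 has the fewest and is eliminated.
Round 3: Option 7 22, Option 4 17, Option 3 6. Option 3 has the fewest and is eliminated.
Round 4: Option 4 23, Option 7 22. Option 4 has a majority.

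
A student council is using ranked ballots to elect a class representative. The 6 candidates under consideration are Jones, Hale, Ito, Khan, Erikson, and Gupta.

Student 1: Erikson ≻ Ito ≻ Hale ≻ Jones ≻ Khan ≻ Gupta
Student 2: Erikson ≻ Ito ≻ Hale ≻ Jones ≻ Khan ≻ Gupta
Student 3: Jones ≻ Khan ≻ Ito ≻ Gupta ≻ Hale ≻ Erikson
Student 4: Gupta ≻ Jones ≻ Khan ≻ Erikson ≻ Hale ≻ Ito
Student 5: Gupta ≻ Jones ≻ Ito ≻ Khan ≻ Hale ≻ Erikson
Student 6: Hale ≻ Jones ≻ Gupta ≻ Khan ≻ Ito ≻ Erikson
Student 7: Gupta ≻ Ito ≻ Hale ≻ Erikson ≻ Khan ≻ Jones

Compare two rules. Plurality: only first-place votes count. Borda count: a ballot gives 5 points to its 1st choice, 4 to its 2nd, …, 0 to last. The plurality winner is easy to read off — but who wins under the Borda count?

Jones

Plurality first-place counts: Jones 1, Hale 1, Ito 0, Khan 0, Erikson 2, Gupta 3 → Gupta.
Borda totals: Jones 21, Hale 17, Ito 19, Khan 14, Erikson 14, Gupta 20 → Jones.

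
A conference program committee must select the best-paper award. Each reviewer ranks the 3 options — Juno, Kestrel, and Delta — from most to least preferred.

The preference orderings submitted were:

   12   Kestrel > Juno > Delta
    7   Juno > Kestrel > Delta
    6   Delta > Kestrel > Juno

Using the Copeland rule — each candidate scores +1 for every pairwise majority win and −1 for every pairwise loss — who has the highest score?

Pairwise results:
  Juno vs Kestrel: Kestrel wins 18–7.
  Juno vs Delta: Juno wins 19–6.
  Kestrel vs Delta: Kestrel wins 19–6.
Copeland scores (wins − losses):
  Juno: 1 − 1 = 0
  Kestrel: 2 − 0 = 2
  Delta: 0 − 2 = -2
Kestrel has the best Copeland score.

Kestrel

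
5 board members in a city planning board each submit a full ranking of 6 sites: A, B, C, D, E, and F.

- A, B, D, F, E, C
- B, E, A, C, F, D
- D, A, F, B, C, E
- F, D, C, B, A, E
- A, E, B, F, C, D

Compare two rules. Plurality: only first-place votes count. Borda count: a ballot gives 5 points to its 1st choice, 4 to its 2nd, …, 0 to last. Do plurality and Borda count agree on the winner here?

Plurality first-place counts: A 2, B 1, C 0, D 1, E 0, F 1 → A.
Borda totals: A 18, B 16, C 7, D 12, E 9, F 13 → A.
The two rules agree on A.

Yes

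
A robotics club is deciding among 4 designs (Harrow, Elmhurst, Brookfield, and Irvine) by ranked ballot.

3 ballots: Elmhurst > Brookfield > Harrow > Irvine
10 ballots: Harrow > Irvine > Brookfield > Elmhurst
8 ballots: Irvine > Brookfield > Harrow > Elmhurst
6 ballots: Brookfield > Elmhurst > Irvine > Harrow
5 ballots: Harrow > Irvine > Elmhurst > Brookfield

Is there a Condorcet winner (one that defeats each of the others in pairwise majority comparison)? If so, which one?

Head-to-head results (32 voters total):
Harrow vs Elmhurst: Harrow wins 23–9.
Harrow vs Brookfield: Brookfield wins 17–15.
Harrow vs Irvine: Harrow wins 18–14.
Elmhurst vs Brookfield: Brookfield wins 24–8.
Elmhurst vs Irvine: Irvine wins 23–9.
Brookfield vs Irvine: Irvine wins 23–9.
No candidate beats all others: Harrow beats Irvine beats Brookfield beats Harrow, a majority cycle.

There is no Condorcet winner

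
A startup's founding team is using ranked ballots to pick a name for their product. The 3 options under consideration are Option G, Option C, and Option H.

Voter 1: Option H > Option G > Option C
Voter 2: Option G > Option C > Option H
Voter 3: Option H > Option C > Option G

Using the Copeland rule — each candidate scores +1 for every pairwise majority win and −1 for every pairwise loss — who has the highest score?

Option H

Pairwise results:
  Option G vs Option C: Option G wins 2–1.
  Option G vs Option H: Option H wins 2–1.
  Option C vs Option H: Option H wins 2–1.
Copeland scores (wins − losses):
  Option G: 1 − 1 = 0
  Option C: 0 − 2 = -2
  Option H: 2 − 0 = 2
Option H has the best Copeland score.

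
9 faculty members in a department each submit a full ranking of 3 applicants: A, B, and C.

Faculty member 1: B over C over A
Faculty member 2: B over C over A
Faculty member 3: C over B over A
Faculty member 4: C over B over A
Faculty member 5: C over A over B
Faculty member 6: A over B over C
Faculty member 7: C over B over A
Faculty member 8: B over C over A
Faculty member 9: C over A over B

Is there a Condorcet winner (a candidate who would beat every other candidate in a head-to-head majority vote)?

Yes

Head-to-head results (9 voters total):
A vs B: B wins 6–3.
A vs C: C wins 8–1.
B vs C: C wins 5–4.
C beats each rival — A (8–1), B (5–4) — so C is the Condorcet winner.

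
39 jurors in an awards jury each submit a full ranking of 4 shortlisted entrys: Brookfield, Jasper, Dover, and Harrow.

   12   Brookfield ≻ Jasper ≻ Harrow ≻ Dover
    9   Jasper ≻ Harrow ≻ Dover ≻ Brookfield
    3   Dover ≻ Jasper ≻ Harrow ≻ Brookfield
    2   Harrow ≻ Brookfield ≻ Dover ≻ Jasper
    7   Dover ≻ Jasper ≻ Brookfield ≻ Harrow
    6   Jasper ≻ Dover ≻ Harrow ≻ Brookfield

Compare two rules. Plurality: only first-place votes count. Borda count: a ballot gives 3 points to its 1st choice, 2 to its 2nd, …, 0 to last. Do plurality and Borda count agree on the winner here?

Yes

Plurality first-place counts: Brookfield 12, Jasper 15, Dover 10, Harrow 2 → Jasper.
Borda totals: Brookfield 47, Jasper 89, Dover 53, Harrow 45 → Jasper.
The two rules agree on Jasper.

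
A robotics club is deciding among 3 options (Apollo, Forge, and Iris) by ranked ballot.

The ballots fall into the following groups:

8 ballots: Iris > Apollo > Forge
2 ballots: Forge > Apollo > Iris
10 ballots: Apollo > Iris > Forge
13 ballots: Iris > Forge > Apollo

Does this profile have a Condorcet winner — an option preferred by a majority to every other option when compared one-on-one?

Yes

Head-to-head results (33 voters total):
Apollo vs Forge: Apollo wins 18–15.
Apollo vs Iris: Iris wins 21–12.
Forge vs Iris: Iris wins 31–2.
Iris beats each rival — Apollo (21–12), Forge (31–2) — so Iris is the Condorcet winner.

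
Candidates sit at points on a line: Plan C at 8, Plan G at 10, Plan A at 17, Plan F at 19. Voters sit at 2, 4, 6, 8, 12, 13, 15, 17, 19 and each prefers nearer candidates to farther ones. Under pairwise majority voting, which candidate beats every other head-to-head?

Plan G

With single-peaked preferences on a line, the Condorcet winner is the candidate closest to the median voter.
The median voter (position 12) is closest to Plan G at 10.
Check: Plan G vs Plan C — voters closer to Plan G: 5 of 9.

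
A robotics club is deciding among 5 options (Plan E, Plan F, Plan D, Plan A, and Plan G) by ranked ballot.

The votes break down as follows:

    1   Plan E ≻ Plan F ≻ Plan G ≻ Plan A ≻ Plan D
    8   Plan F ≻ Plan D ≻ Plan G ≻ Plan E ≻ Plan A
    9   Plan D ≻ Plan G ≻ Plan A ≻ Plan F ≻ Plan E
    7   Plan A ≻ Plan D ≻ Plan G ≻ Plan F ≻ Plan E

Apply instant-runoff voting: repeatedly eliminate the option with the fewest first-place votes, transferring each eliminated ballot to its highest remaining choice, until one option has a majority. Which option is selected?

Plan D

Round 1: Plan D 9, Plan F 8, Plan A 7, Plan E 1, Plan G 0. Plan G has the fewest and is eliminated.
Round 2: Plan D 9, Plan F 8, Plan A 7, Plan E 1. Plan E has the fewest and is eliminated.
Round 3: Plan F 9, Plan D 9, Plan A 7. Plan A has the fewest and is eliminated.
Round 4: Plan D 16, Plan F 9. Plan D has a majority.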